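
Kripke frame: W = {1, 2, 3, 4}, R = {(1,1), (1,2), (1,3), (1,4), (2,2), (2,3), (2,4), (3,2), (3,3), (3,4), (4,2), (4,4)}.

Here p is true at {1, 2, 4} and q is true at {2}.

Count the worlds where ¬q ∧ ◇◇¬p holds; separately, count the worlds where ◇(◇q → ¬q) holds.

For ¬q ∧ ◇◇¬p:
1: ¬q is T, ◇◇¬p is T. ✓
2: ¬q is F, ◇◇¬p is T. ✗
3: ¬q is T, ◇◇¬p is T. ✓
4: ¬q is T, ◇◇¬p is T. ✓
— 3 worlds.
For ◇(◇q → ¬q):
1: successors {1, 2, 3, 4}; ◇q → ¬q there: 1:T, 2:F, 3:T, 4:T. ✓
2: successors {2, 3, 4}; ◇q → ¬q there: 2:F, 3:T, 4:T. ✓
3: successors {2, 3, 4}; ◇q → ¬q there: 2:F, 3:T, 4:T. ✓
4: successors {2, 4}; ◇q → ¬q there: 2:F, 4:T. ✓
— 4 worlds.

3 and 4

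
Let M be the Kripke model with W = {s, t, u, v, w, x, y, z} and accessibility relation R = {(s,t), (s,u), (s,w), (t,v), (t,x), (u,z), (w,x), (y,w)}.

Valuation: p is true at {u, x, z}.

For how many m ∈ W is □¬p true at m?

4

s: successors {t, u, w}; ¬p there: t:T, u:F, w:T. ✗
t: successors {v, x}; ¬p there: v:T, x:F. ✗
u: successors {z}; ¬p there: z:F. ✗
v: no successors, so □¬p holds vacuously. ✓
w: successors {x}; ¬p there: x:F. ✗
x: no successors, so □¬p holds vacuously. ✓
y: successors {w}; ¬p there: w:T. ✓
z: no successors, so □¬p holds vacuously. ✓
Satisfying worlds: {v, x, y, z}.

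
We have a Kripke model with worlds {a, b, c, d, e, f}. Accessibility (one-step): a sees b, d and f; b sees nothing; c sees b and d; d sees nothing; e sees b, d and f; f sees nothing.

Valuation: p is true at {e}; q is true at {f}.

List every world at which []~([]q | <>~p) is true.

{b, d, f}

a: successors {b, d, f}; ~([]q | <>~p) there: b:F, d:F, f:F. ✗
b: no successors, so []~([]q | <>~p) holds vacuously. ✓
c: successors {b, d}; ~([]q | <>~p) there: b:F, d:F. ✗
d: no successors, so []~([]q | <>~p) holds vacuously. ✓
e: successors {b, d, f}; ~([]q | <>~p) there: b:F, d:F, f:F. ✗
f: no successors, so []~([]q | <>~p) holds vacuously. ✓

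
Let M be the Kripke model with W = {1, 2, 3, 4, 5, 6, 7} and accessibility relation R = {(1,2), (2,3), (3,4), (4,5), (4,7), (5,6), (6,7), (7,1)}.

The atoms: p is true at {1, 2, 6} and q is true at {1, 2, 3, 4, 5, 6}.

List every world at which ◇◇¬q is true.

1: successors {2}; ◇¬q there: 2:F. ✗
2: successors {3}; ◇¬q there: 3:F. ✗
3: successors {4}; ◇¬q there: 4:T. ✓
4: successors {5, 7}; ◇¬q there: 5:F, 7:F. ✗
5: successors {6}; ◇¬q there: 6:T. ✓
6: successors {7}; ◇¬q there: 7:F. ✗
7: successors {1}; ◇¬q there: 1:F. ✗

{3, 5}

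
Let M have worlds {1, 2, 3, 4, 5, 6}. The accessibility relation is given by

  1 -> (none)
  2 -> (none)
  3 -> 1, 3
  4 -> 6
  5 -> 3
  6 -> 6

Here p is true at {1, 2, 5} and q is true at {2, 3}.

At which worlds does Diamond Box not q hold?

{3, 4, 6}

1: no successors, so Diamond Box not q fails. ✗
2: no successors, so Diamond Box not q fails. ✗
3: successors {1, 3}; Box not q there: 1:T, 3:F. ✓
4: successors {6}; Box not q there: 6:T. ✓
5: successors {3}; Box not q there: 3:F. ✗
6: successors {6}; Box not q there: 6:T. ✓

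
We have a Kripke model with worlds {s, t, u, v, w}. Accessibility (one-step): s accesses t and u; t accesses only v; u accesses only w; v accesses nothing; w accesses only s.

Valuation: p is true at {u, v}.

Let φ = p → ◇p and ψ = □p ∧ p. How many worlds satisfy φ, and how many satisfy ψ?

For p → ◇p:
s: p is F, ◇p is T. ✓
t: p is F, ◇p is T. ✓
u: p is T, ◇p is F. ✗
v: p is T, ◇p is F. ✗
w: p is F, ◇p is F. ✓
— 3 worlds.
For □p ∧ p:
s: □p is F, p is F. ✗
t: □p is T, p is F. ✗
u: □p is F, p is T. ✗
v: □p is T, p is T. ✓
w: □p is F, p is F. ✗
— 1 world.

3 and 1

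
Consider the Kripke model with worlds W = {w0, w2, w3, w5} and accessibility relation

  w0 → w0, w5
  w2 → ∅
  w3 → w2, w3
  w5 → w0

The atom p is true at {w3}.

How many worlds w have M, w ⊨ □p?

w0: successors {w0, w5}; p there: w0:F, w5:F. ✗
w2: no successors, so □p holds vacuously. ✓
w3: successors {w2, w3}; p there: w2:F, w3:T. ✗
w5: successors {w0}; p there: w0:F. ✗
Satisfying worlds: {w2}.

1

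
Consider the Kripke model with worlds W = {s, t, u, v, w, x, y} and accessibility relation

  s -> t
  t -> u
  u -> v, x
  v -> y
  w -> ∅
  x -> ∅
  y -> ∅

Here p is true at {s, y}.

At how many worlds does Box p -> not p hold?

s: Box p is F, not p is F. ✓
t: Box p is F, not p is T. ✓
u: Box p is F, not p is T. ✓
v: Box p is T, not p is T. ✓
w: Box p is T, not p is T. ✓
x: Box p is T, not p is T. ✓
y: Box p is T, not p is F. ✗
Satisfying worlds: {s, t, u, v, w, x}.

6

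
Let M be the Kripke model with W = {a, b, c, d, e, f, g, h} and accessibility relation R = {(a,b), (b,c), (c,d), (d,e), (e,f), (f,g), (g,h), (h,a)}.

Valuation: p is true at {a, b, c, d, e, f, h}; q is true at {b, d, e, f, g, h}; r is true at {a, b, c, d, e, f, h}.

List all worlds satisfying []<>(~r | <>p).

{a, b, c, e, f, g, h}

a: successors {b}; <>(~r | <>p) there: b:T. ✓
b: successors {c}; <>(~r | <>p) there: c:T. ✓
c: successors {d}; <>(~r | <>p) there: d:T. ✓
d: successors {e}; <>(~r | <>p) there: e:F. ✗
e: successors {f}; <>(~r | <>p) there: f:T. ✓
f: successors {g}; <>(~r | <>p) there: g:T. ✓
g: successors {h}; <>(~r | <>p) there: h:T. ✓
h: successors {a}; <>(~r | <>p) there: a:T. ✓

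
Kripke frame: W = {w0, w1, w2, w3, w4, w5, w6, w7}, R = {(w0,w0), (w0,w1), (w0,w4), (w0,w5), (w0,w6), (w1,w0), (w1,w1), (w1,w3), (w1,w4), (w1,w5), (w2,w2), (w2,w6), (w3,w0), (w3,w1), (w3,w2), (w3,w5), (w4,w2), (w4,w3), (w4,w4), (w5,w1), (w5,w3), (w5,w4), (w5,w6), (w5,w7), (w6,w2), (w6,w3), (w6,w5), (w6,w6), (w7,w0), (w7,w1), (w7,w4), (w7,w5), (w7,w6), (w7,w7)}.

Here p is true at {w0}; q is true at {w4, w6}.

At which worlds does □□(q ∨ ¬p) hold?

{w2}

w0: successors {w0, w1, w4, w5, w6}; □(q ∨ ¬p) there: w0:F, w1:F, w4:T, w5:T, w6:T. ✗
w1: successors {w0, w1, w3, w4, w5}; □(q ∨ ¬p) there: w0:F, w1:F, w3:F, w4:T, w5:T. ✗
w2: successors {w2, w6}; □(q ∨ ¬p) there: w2:T, w6:T. ✓
w3: successors {w0, w1, w2, w5}; □(q ∨ ¬p) there: w0:F, w1:F, w2:T, w5:T. ✗
w4: successors {w2, w3, w4}; □(q ∨ ¬p) there: w2:T, w3:F, w4:T. ✗
w5: successors {w1, w3, w4, w6, w7}; □(q ∨ ¬p) there: w1:F, w3:F, w4:T, w6:T, w7:F. ✗
w6: successors {w2, w3, w5, w6}; □(q ∨ ¬p) there: w2:T, w3:F, w5:T, w6:T. ✗
w7: successors {w0, w1, w4, w5, w6, w7}; □(q ∨ ¬p) there: w0:F, w1:F, w4:T, w5:T, w6:T, w7:F. ✗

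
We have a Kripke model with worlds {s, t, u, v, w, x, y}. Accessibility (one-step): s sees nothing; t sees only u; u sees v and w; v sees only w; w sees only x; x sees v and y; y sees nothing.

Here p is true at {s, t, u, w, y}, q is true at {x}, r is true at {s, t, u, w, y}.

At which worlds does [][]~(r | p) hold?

s: no successors, so [][]~(r | p) holds vacuously. ✓
t: successors {u}; []~(r | p) there: u:F. ✗
u: successors {v, w}; []~(r | p) there: v:F, w:T. ✗
v: successors {w}; []~(r | p) there: w:T. ✓
w: successors {x}; []~(r | p) there: x:F. ✗
x: successors {v, y}; []~(r | p) there: v:F, y:T. ✗
y: no successors, so [][]~(r | p) holds vacuously. ✓

{s, v, y}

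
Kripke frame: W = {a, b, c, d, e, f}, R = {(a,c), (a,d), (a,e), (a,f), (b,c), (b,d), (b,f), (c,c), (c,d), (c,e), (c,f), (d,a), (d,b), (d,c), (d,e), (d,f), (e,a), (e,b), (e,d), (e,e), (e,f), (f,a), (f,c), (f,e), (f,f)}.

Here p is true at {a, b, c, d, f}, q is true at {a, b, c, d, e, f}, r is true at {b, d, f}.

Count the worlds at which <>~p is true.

a: successors {c, d, e, f}; ~p there: c:F, d:F, e:T, f:F. ✓
b: successors {c, d, f}; ~p there: c:F, d:F, f:F. ✗
c: successors {c, d, e, f}; ~p there: c:F, d:F, e:T, f:F. ✓
d: successors {a, b, c, e, f}; ~p there: a:F, b:F, c:F, e:T, f:F. ✓
e: successors {a, b, d, e, f}; ~p there: a:F, b:F, d:F, e:T, f:F. ✓
f: successors {a, c, e, f}; ~p there: a:F, c:F, e:T, f:F. ✓
Satisfying worlds: {a, c, d, e, f}.

5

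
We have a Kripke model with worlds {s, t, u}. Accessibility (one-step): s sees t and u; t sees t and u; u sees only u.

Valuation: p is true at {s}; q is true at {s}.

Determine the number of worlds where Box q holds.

s: successors {t, u}; q there: t:F, u:F. ✗
t: successors {t, u}; q there: t:F, u:F. ✗
u: successors {u}; q there: u:F. ✗
Satisfying worlds: ∅.

0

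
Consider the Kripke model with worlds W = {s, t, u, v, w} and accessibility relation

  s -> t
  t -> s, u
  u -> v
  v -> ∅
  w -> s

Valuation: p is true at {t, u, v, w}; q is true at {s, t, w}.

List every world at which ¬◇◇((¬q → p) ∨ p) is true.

s: ◇◇((¬q → p) ∨ p) is T. ✗
t: ◇◇((¬q → p) ∨ p) is T. ✗
u: ◇◇((¬q → p) ∨ p) is F. ✓
v: ◇◇((¬q → p) ∨ p) is F. ✓
w: ◇◇((¬q → p) ∨ p) is T. ✗

{u, v}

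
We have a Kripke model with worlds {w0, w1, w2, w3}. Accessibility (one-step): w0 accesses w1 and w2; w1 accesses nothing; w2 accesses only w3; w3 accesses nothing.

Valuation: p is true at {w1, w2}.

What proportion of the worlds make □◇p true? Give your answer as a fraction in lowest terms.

1/2

w0: successors {w1, w2}; ◇p there: w1:F, w2:F. ✗
w1: no successors, so □◇p holds vacuously. ✓
w2: successors {w3}; ◇p there: w3:F. ✗
w3: no successors, so □◇p holds vacuously. ✓
That's 2 of 4 worlds, so 2/4 = 1/2.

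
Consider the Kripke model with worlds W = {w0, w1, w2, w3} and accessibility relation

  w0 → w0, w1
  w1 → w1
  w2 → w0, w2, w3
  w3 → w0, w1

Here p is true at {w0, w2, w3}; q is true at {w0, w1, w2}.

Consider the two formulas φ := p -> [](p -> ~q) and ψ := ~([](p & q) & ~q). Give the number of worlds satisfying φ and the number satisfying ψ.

For p -> [](p -> ~q):
w0: p is T, [](p -> ~q) is F. ✗
w1: p is F, [](p -> ~q) is T. ✓
w2: p is T, [](p -> ~q) is F. ✗
w3: p is T, [](p -> ~q) is F. ✗
— 1 world.
For ~([](p & q) & ~q):
w0: [](p & q) & ~q is F. ✓
w1: [](p & q) & ~q is F. ✓
w2: [](p & q) & ~q is F. ✓
w3: [](p & q) & ~q is F. ✓
— 4 worlds.

1 and 4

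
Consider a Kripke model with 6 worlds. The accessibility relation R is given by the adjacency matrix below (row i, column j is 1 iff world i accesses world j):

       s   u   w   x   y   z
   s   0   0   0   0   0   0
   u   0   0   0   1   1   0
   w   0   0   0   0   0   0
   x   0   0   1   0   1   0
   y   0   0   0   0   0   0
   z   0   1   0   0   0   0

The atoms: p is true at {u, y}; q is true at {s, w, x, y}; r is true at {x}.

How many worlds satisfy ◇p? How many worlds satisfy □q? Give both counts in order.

3 and 5

For ◇p:
s: no successors, so ◇p fails. ✗
u: successors {x, y}; p there: x:F, y:T. ✓
w: no successors, so ◇p fails. ✗
x: successors {w, y}; p there: w:F, y:T. ✓
y: no successors, so ◇p fails. ✗
z: successors {u}; p there: u:T. ✓
— 3 worlds.
For □q:
s: no successors, so □q holds vacuously. ✓
u: successors {x, y}; q there: x:T, y:T. ✓
w: no successors, so □q holds vacuously. ✓
x: successors {w, y}; q there: w:T, y:T. ✓
y: no successors, so □q holds vacuously. ✓
z: successors {u}; q there: u:F. ✗
— 5 worlds.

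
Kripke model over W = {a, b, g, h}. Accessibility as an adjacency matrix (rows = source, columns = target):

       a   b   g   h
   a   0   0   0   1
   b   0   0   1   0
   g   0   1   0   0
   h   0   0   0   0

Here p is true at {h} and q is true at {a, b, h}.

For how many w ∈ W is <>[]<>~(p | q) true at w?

2

a: successors {h}; []<>~(p | q) there: h:T. ✓
b: successors {g}; []<>~(p | q) there: g:T. ✓
g: successors {b}; []<>~(p | q) there: b:F. ✗
h: no successors, so <>[]<>~(p | q) fails. ✗
Satisfying worlds: {a, b}.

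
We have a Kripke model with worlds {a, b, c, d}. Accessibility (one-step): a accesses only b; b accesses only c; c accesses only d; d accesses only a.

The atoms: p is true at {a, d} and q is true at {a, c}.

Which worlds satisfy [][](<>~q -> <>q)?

a: successors {b}; [](<>~q -> <>q) there: b:F. ✗
b: successors {c}; [](<>~q -> <>q) there: c:T. ✓
c: successors {d}; [](<>~q -> <>q) there: d:F. ✗
d: successors {a}; [](<>~q -> <>q) there: a:T. ✓

{b, d}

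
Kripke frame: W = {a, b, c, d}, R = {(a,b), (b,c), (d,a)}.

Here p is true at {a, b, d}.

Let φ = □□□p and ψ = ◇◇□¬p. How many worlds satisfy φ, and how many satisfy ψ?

For □□□p:
a: successors {b}; □□p there: b:T. ✓
b: successors {c}; □□p there: c:T. ✓
c: no successors, so □□□p holds vacuously. ✓
d: successors {a}; □□p there: a:F. ✗
— 3 worlds.
For ◇◇□¬p:
a: successors {b}; ◇□¬p there: b:T. ✓
b: successors {c}; ◇□¬p there: c:F. ✗
c: no successors, so ◇◇□¬p fails. ✗
d: successors {a}; ◇□¬p there: a:T. ✓
— 2 worlds.

3 and 2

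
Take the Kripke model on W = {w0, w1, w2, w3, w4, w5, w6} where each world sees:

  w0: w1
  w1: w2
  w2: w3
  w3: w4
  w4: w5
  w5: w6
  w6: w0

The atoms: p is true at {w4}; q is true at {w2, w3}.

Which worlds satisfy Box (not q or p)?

w0: successors {w1}; not q or p there: w1:T. ✓
w1: successors {w2}; not q or p there: w2:F. ✗
w2: successors {w3}; not q or p there: w3:F. ✗
w3: successors {w4}; not q or p there: w4:T. ✓
w4: successors {w5}; not q or p there: w5:T. ✓
w5: successors {w6}; not q or p there: w6:T. ✓
w6: successors {w0}; not q or p there: w0:T. ✓

{w0, w3, w4, w5, w6}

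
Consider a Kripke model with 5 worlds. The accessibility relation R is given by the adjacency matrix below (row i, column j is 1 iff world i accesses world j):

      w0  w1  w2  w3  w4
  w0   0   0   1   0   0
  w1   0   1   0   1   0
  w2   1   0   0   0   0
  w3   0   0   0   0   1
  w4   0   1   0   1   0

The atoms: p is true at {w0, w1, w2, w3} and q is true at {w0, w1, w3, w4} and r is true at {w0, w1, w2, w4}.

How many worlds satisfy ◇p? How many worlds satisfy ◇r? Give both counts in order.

For ◇p:
w0: successors {w2}; p there: w2:T. ✓
w1: successors {w1, w3}; p there: w1:T, w3:T. ✓
w2: successors {w0}; p there: w0:T. ✓
w3: successors {w4}; p there: w4:F. ✗
w4: successors {w1, w3}; p there: w1:T, w3:T. ✓
— 4 worlds.
For ◇r:
w0: successors {w2}; r there: w2:T. ✓
w1: successors {w1, w3}; r there: w1:T, w3:F. ✓
w2: successors {w0}; r there: w0:T. ✓
w3: successors {w4}; r there: w4:T. ✓
w4: successors {w1, w3}; r there: w1:T, w3:F. ✓
— 5 worlds.

4 and 5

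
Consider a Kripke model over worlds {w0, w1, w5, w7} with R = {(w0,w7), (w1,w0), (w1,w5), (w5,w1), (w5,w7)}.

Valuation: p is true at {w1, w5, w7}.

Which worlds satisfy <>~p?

{w1}

w0: successors {w7}; ~p there: w7:F. ✗
w1: successors {w0, w5}; ~p there: w0:T, w5:F. ✓
w5: successors {w1, w7}; ~p there: w1:F, w7:F. ✗
w7: no successors, so <>~p fails. ✗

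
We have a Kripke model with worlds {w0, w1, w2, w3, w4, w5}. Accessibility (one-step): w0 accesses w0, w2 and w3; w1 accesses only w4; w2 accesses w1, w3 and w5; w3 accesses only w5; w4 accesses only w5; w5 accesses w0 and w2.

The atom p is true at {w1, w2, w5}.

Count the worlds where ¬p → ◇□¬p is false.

3

w0: ¬p is T, ◇□¬p is F. ✗
w1: ¬p is F, ◇□¬p is F. ✓
w2: ¬p is F, ◇□¬p is T. ✓
w3: ¬p is T, ◇□¬p is F. ✗
w4: ¬p is T, ◇□¬p is F. ✗
w5: ¬p is F, ◇□¬p is F. ✓
Satisfying worlds: {w1, w2, w5}.
So ¬p → ◇□¬p fails at the other 3 worlds.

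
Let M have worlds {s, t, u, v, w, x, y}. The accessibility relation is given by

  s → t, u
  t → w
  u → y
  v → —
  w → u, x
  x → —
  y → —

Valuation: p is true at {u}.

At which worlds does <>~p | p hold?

s: <>~p is T, p is F. ✓
t: <>~p is T, p is F. ✓
u: <>~p is T, p is T. ✓
v: <>~p is F, p is F. ✗
w: <>~p is T, p is F. ✓
x: <>~p is F, p is F. ✗
y: <>~p is F, p is F. ✗

{s, t, u, w}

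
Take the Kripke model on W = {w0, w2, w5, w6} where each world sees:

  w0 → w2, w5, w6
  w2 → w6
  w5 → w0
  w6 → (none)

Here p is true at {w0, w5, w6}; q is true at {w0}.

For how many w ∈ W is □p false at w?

1

w0: successors {w2, w5, w6}; p there: w2:F, w5:T, w6:T. ✗
w2: successors {w6}; p there: w6:T. ✓
w5: successors {w0}; p there: w0:T. ✓
w6: no successors, so □p holds vacuously. ✓
Satisfying worlds: {w2, w5, w6}.
So □p fails at the other 1 world.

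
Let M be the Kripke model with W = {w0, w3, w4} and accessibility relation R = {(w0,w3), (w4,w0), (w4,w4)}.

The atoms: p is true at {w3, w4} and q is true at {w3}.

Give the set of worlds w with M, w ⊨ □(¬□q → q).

w0: successors {w3}; ¬□q → q there: w3:T. ✓
w3: no successors, so □(¬□q → q) holds vacuously. ✓
w4: successors {w0, w4}; ¬□q → q there: w0:T, w4:F. ✗

{w0, w3}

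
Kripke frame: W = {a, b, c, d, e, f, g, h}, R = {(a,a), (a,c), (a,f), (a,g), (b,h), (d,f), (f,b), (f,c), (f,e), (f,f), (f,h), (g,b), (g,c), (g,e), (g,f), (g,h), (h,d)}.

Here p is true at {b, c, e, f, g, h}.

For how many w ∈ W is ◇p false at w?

a: successors {a, c, f, g}; p there: a:F, c:T, f:T, g:T. ✓
b: successors {h}; p there: h:T. ✓
c: no successors, so ◇p fails. ✗
d: successors {f}; p there: f:T. ✓
e: no successors, so ◇p fails. ✗
f: successors {b, c, e, f, h}; p there: b:T, c:T, e:T, f:T, h:T. ✓
g: successors {b, c, e, f, h}; p there: b:T, c:T, e:T, f:T, h:T. ✓
h: successors {d}; p there: d:F. ✗
Satisfying worlds: {a, b, d, f, g}.
So ◇p fails at the other 3 worlds.

3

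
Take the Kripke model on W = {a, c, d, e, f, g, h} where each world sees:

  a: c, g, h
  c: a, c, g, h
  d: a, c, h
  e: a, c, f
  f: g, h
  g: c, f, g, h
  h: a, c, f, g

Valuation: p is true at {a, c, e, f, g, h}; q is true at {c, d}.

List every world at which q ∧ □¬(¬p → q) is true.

a: q is F, □¬(¬p → q) is F. ✗
c: q is T, □¬(¬p → q) is F. ✗
d: q is T, □¬(¬p → q) is F. ✗
e: q is F, □¬(¬p → q) is F. ✗
f: q is F, □¬(¬p → q) is F. ✗
g: q is F, □¬(¬p → q) is F. ✗
h: q is F, □¬(¬p → q) is F. ✗

∅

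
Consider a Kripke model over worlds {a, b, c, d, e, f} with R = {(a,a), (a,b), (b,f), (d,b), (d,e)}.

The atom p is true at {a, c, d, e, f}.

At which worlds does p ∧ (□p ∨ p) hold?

a: p is T, □p ∨ p is T. ✓
b: p is F, □p ∨ p is T. ✗
c: p is T, □p ∨ p is T. ✓
d: p is T, □p ∨ p is T. ✓
e: p is T, □p ∨ p is T. ✓
f: p is T, □p ∨ p is T. ✓

{a, c, d, e, f}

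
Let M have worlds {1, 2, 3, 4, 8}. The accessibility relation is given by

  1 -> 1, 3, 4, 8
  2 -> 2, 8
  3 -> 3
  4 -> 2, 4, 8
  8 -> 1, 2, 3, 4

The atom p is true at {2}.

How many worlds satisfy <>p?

3

1: successors {1, 3, 4, 8}; p there: 1:F, 3:F, 4:F, 8:F. ✗
2: successors {2, 8}; p there: 2:T, 8:F. ✓
3: successors {3}; p there: 3:F. ✗
4: successors {2, 4, 8}; p there: 2:T, 4:F, 8:F. ✓
8: successors {1, 2, 3, 4}; p there: 1:F, 2:T, 3:F, 4:F. ✓
Satisfying worlds: {2, 4, 8}.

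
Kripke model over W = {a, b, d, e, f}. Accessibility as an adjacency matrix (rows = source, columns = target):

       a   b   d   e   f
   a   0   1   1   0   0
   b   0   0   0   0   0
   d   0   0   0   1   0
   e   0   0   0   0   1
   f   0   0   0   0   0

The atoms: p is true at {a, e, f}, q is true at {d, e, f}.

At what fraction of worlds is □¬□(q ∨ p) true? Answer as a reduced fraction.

2/5

a: successors {b, d}; ¬□(q ∨ p) there: b:F, d:F. ✗
b: no successors, so □¬□(q ∨ p) holds vacuously. ✓
d: successors {e}; ¬□(q ∨ p) there: e:F. ✗
e: successors {f}; ¬□(q ∨ p) there: f:F. ✗
f: no successors, so □¬□(q ∨ p) holds vacuously. ✓
That's 2 of 5 worlds, so 2/5.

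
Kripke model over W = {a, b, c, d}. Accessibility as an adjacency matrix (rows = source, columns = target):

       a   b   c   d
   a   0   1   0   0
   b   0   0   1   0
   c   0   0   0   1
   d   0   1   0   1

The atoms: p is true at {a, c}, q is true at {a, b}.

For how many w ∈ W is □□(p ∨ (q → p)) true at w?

a: successors {b}; □(p ∨ (q → p)) there: b:T. ✓
b: successors {c}; □(p ∨ (q → p)) there: c:T. ✓
c: successors {d}; □(p ∨ (q → p)) there: d:F. ✗
d: successors {b, d}; □(p ∨ (q → p)) there: b:T, d:F. ✗
Satisfying worlds: {a, b}.

2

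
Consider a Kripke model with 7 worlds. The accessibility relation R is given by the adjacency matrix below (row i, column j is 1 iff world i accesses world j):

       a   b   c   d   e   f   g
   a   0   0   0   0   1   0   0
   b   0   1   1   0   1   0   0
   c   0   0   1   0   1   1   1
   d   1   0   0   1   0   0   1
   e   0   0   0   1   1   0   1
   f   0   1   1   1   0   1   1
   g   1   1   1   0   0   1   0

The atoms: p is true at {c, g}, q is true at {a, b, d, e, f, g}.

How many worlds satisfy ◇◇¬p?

7

a: successors {e}; ◇¬p there: e:T. ✓
b: successors {b, c, e}; ◇¬p there: b:T, c:T, e:T. ✓
c: successors {c, e, f, g}; ◇¬p there: c:T, e:T, f:T, g:T. ✓
d: successors {a, d, g}; ◇¬p there: a:T, d:T, g:T. ✓
e: successors {d, e, g}; ◇¬p there: d:T, e:T, g:T. ✓
f: successors {b, c, d, f, g}; ◇¬p there: b:T, c:T, d:T, f:T, g:T. ✓
g: successors {a, b, c, f}; ◇¬p there: a:T, b:T, c:T, f:T. ✓
Satisfying worlds: {a, b, c, d, e, f, g}.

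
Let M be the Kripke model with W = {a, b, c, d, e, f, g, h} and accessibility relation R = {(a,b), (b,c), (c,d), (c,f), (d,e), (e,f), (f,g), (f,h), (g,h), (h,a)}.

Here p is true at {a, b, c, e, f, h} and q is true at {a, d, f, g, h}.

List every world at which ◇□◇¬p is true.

a: successors {b}; □◇¬p there: b:T. ✓
b: successors {c}; □◇¬p there: c:F. ✗
c: successors {d, f}; □◇¬p there: d:F, f:F. ✗
d: successors {e}; □◇¬p there: e:T. ✓
e: successors {f}; □◇¬p there: f:F. ✗
f: successors {g, h}; □◇¬p there: g:F, h:F. ✗
g: successors {h}; □◇¬p there: h:F. ✗
h: successors {a}; □◇¬p there: a:F. ✗

{a, d}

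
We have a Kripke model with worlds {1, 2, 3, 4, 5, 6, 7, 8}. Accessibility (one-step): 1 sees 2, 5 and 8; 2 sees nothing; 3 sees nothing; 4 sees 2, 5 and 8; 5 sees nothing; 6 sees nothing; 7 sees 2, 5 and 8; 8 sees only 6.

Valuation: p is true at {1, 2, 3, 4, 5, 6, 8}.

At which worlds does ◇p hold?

1: successors {2, 5, 8}; p there: 2:T, 5:T, 8:T. ✓
2: no successors, so ◇p fails. ✗
3: no successors, so ◇p fails. ✗
4: successors {2, 5, 8}; p there: 2:T, 5:T, 8:T. ✓
5: no successors, so ◇p fails. ✗
6: no successors, so ◇p fails. ✗
7: successors {2, 5, 8}; p there: 2:T, 5:T, 8:T. ✓
8: successors {6}; p there: 6:T. ✓

{1, 4, 7, 8}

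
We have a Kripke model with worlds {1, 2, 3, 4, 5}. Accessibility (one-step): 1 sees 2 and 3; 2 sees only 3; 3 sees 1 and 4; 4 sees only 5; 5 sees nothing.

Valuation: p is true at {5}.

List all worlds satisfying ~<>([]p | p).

{1, 2, 5}

1: <>([]p | p) is F. ✓
2: <>([]p | p) is F. ✓
3: <>([]p | p) is T. ✗
4: <>([]p | p) is T. ✗
5: <>([]p | p) is F. ✓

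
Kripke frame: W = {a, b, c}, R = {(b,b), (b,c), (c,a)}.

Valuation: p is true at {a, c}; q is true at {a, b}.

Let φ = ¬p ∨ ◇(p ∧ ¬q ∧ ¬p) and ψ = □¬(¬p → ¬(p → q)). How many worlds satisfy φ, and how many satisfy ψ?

For ¬p ∨ ◇(p ∧ ¬q ∧ ¬p):
a: ¬p is F, ◇(p ∧ ¬q ∧ ¬p) is F. ✗
b: ¬p is T, ◇(p ∧ ¬q ∧ ¬p) is F. ✓
c: ¬p is F, ◇(p ∧ ¬q ∧ ¬p) is F. ✗
— 1 world.
For □¬(¬p → ¬(p → q)):
a: no successors, so □¬(¬p → ¬(p → q)) holds vacuously. ✓
b: successors {b, c}; ¬(¬p → ¬(p → q)) there: b:T, c:F. ✗
c: successors {a}; ¬(¬p → ¬(p → q)) there: a:F. ✗
— 1 world.

1 and 1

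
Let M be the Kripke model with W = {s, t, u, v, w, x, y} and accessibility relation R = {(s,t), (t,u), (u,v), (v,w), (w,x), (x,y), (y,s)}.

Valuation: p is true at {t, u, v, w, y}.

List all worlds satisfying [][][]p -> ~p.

s: [][][]p is T, ~p is T. ✓
t: [][][]p is T, ~p is F. ✗
u: [][][]p is F, ~p is F. ✓
v: [][][]p is T, ~p is F. ✗
w: [][][]p is F, ~p is F. ✓
x: [][][]p is T, ~p is T. ✓
y: [][][]p is T, ~p is F. ✗

{s, u, w, x}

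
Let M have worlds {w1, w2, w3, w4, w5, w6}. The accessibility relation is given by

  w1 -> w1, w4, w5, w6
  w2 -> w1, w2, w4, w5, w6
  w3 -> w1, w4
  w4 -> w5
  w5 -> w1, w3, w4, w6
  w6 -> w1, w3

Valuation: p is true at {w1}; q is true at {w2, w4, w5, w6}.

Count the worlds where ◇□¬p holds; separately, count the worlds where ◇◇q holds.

4 and 6

For ◇□¬p:
w1: successors {w1, w4, w5, w6}; □¬p there: w1:F, w4:T, w5:F, w6:F. ✓
w2: successors {w1, w2, w4, w5, w6}; □¬p there: w1:F, w2:F, w4:T, w5:F, w6:F. ✓
w3: successors {w1, w4}; □¬p there: w1:F, w4:T. ✓
w4: successors {w5}; □¬p there: w5:F. ✗
w5: successors {w1, w3, w4, w6}; □¬p there: w1:F, w3:F, w4:T, w6:F. ✓
w6: successors {w1, w3}; □¬p there: w1:F, w3:F. ✗
— 4 worlds.
For ◇◇q:
w1: successors {w1, w4, w5, w6}; ◇q there: w1:T, w4:T, w5:T, w6:F. ✓
w2: successors {w1, w2, w4, w5, w6}; ◇q there: w1:T, w2:T, w4:T, w5:T, w6:F. ✓
w3: successors {w1, w4}; ◇q there: w1:T, w4:T. ✓
w4: successors {w5}; ◇q there: w5:T. ✓
w5: successors {w1, w3, w4, w6}; ◇q there: w1:T, w3:T, w4:T, w6:F. ✓
w6: successors {w1, w3}; ◇q there: w1:T, w3:T. ✓
— 6 worlds.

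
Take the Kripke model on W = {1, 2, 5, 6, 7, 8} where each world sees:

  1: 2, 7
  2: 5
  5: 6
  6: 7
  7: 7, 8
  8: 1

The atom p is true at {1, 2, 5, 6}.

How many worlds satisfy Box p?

3

1: successors {2, 7}; p there: 2:T, 7:F. ✗
2: successors {5}; p there: 5:T. ✓
5: successors {6}; p there: 6:T. ✓
6: successors {7}; p there: 7:F. ✗
7: successors {7, 8}; p there: 7:F, 8:F. ✗
8: successors {1}; p there: 1:T. ✓
Satisfying worlds: {2, 5, 8}.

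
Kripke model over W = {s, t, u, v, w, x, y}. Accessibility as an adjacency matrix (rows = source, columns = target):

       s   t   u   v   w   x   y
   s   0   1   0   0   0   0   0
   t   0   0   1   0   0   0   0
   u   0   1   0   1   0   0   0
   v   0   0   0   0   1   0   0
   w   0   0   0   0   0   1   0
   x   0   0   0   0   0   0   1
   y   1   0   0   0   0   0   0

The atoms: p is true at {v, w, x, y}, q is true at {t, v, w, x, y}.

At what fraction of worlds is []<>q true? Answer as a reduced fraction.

4/7

s: successors {t}; <>q there: t:F. ✗
t: successors {u}; <>q there: u:T. ✓
u: successors {t, v}; <>q there: t:F, v:T. ✗
v: successors {w}; <>q there: w:T. ✓
w: successors {x}; <>q there: x:T. ✓
x: successors {y}; <>q there: y:F. ✗
y: successors {s}; <>q there: s:T. ✓
That's 4 of 7 worlds, so 4/7.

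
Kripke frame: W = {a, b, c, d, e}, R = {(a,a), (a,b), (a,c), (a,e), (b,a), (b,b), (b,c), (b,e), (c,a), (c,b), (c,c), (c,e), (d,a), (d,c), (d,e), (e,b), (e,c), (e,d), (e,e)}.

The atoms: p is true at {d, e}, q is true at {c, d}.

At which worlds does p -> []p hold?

a: p is F, []p is F. ✓
b: p is F, []p is F. ✓
c: p is F, []p is F. ✓
d: p is T, []p is F. ✗
e: p is T, []p is F. ✗

{a, b, c}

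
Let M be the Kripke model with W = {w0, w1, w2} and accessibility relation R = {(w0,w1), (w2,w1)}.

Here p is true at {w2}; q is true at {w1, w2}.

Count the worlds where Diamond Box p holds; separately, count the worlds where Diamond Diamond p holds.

For Diamond Box p:
w0: successors {w1}; Box p there: w1:T. ✓
w1: no successors, so Diamond Box p fails. ✗
w2: successors {w1}; Box p there: w1:T. ✓
— 2 worlds.
For Diamond Diamond p:
w0: successors {w1}; Diamond p there: w1:F. ✗
w1: no successors, so Diamond Diamond p fails. ✗
w2: successors {w1}; Diamond p there: w1:F. ✗
— 0 worlds.

2 and 0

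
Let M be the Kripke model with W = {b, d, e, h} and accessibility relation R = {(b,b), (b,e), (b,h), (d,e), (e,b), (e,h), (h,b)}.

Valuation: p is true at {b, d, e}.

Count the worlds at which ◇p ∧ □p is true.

b: ◇p is T, □p is F. ✗
d: ◇p is T, □p is T. ✓
e: ◇p is T, □p is F. ✗
h: ◇p is T, □p is T. ✓
Satisfying worlds: {d, h}.

2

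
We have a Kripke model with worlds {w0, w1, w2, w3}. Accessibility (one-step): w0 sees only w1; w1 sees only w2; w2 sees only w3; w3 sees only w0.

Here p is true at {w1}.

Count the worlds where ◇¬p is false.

w0: successors {w1}; ¬p there: w1:F. ✗
w1: successors {w2}; ¬p there: w2:T. ✓
w2: successors {w3}; ¬p there: w3:T. ✓
w3: successors {w0}; ¬p there: w0:T. ✓
Satisfying worlds: {w1, w2, w3}.
So ◇¬p fails at the other 1 world.

1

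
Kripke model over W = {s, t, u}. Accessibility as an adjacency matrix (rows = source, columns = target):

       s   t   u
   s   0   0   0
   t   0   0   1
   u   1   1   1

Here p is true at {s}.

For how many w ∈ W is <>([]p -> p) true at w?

2

s: no successors, so <>([]p -> p) fails. ✗
t: successors {u}; []p -> p there: u:T. ✓
u: successors {s, t, u}; []p -> p there: s:T, t:T, u:T. ✓
Satisfying worlds: {t, u}.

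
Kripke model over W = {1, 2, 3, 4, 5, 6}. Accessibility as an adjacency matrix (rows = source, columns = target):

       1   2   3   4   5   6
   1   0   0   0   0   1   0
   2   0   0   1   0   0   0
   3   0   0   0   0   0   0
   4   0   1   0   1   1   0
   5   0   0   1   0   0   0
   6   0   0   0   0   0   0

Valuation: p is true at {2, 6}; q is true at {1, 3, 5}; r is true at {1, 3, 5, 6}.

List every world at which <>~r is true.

1: successors {5}; ~r there: 5:F. ✗
2: successors {3}; ~r there: 3:F. ✗
3: no successors, so <>~r fails. ✗
4: successors {2, 4, 5}; ~r there: 2:T, 4:T, 5:F. ✓
5: successors {3}; ~r there: 3:F. ✗
6: no successors, so <>~r fails. ✗

{4}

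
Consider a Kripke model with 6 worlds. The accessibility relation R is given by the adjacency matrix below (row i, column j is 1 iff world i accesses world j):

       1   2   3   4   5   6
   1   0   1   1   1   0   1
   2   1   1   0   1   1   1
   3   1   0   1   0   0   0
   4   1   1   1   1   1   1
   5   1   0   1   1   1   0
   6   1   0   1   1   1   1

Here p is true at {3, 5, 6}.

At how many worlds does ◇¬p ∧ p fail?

3

1: ◇¬p is T, p is F. ✗
2: ◇¬p is T, p is F. ✗
3: ◇¬p is T, p is T. ✓
4: ◇¬p is T, p is F. ✗
5: ◇¬p is T, p is T. ✓
6: ◇¬p is T, p is T. ✓
Satisfying worlds: {3, 5, 6}.
So ◇¬p ∧ p fails at the other 3 worlds.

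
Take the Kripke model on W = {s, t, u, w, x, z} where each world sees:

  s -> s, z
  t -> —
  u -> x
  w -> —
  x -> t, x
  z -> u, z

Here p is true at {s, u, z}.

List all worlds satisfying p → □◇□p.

{s, t, u, w, x}

s: p is T, □◇□p is T. ✓
t: p is F, □◇□p is T. ✓
u: p is T, □◇□p is T. ✓
w: p is F, □◇□p is T. ✓
x: p is F, □◇□p is F. ✓
z: p is T, □◇□p is F. ✗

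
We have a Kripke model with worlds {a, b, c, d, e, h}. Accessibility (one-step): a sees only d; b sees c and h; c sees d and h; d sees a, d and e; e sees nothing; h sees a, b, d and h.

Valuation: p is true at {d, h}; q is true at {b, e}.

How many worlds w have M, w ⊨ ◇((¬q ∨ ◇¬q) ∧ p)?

a: successors {d}; (¬q ∨ ◇¬q) ∧ p there: d:T. ✓
b: successors {c, h}; (¬q ∨ ◇¬q) ∧ p there: c:F, h:T. ✓
c: successors {d, h}; (¬q ∨ ◇¬q) ∧ p there: d:T, h:T. ✓
d: successors {a, d, e}; (¬q ∨ ◇¬q) ∧ p there: a:F, d:T, e:F. ✓
e: no successors, so ◇((¬q ∨ ◇¬q) ∧ p) fails. ✗
h: successors {a, b, d, h}; (¬q ∨ ◇¬q) ∧ p there: a:F, b:F, d:T, h:T. ✓
Satisfying worlds: {a, b, c, d, h}.

5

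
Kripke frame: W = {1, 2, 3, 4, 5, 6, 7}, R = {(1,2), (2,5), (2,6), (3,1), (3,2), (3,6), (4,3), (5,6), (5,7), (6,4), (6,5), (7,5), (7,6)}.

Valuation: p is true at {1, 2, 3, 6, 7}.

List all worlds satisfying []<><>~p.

1: successors {2}; <><>~p there: 2:T. ✓
2: successors {5, 6}; <><>~p there: 5:T, 6:F. ✗
3: successors {1, 2, 6}; <><>~p there: 1:T, 2:T, 6:F. ✗
4: successors {3}; <><>~p there: 3:T. ✓
5: successors {6, 7}; <><>~p there: 6:F, 7:T. ✗
6: successors {4, 5}; <><>~p there: 4:F, 5:T. ✗
7: successors {5, 6}; <><>~p there: 5:T, 6:F. ✗

{1, 4}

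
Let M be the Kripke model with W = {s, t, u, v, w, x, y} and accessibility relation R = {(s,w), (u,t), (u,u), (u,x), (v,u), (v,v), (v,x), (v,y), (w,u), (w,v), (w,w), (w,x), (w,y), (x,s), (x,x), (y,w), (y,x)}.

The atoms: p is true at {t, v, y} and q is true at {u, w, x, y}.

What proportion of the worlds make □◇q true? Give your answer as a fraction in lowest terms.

6/7

s: successors {w}; ◇q there: w:T. ✓
t: no successors, so □◇q holds vacuously. ✓
u: successors {t, u, x}; ◇q there: t:F, u:T, x:T. ✗
v: successors {u, v, x, y}; ◇q there: u:T, v:T, x:T, y:T. ✓
w: successors {u, v, w, x, y}; ◇q there: u:T, v:T, w:T, x:T, y:T. ✓
x: successors {s, x}; ◇q there: s:T, x:T. ✓
y: successors {w, x}; ◇q there: w:T, x:T. ✓
That's 6 of 7 worlds, so 6/7.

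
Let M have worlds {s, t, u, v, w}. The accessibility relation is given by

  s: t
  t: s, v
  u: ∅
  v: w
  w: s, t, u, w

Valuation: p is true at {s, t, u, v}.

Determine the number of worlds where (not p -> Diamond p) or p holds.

5

s: not p -> Diamond p is T, p is T. ✓
t: not p -> Diamond p is T, p is T. ✓
u: not p -> Diamond p is T, p is T. ✓
v: not p -> Diamond p is T, p is T. ✓
w: not p -> Diamond p is T, p is F. ✓
Satisfying worlds: {s, t, u, v, w}.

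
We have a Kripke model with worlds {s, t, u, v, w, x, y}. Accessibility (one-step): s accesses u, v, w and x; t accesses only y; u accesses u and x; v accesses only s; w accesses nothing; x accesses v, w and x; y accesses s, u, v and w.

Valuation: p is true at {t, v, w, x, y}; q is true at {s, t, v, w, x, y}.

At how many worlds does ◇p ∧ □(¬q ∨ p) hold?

s: ◇p is T, □(¬q ∨ p) is T. ✓
t: ◇p is T, □(¬q ∨ p) is T. ✓
u: ◇p is T, □(¬q ∨ p) is T. ✓
v: ◇p is F, □(¬q ∨ p) is F. ✗
w: ◇p is F, □(¬q ∨ p) is T. ✗
x: ◇p is T, □(¬q ∨ p) is T. ✓
y: ◇p is T, □(¬q ∨ p) is F. ✗
Satisfying worlds: {s, t, u, x}.

4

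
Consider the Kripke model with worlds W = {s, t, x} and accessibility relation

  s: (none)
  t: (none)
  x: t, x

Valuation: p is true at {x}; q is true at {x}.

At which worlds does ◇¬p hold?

s: no successors, so ◇¬p fails. ✗
t: no successors, so ◇¬p fails. ✗
x: successors {t, x}; ¬p there: t:T, x:F. ✓

{x}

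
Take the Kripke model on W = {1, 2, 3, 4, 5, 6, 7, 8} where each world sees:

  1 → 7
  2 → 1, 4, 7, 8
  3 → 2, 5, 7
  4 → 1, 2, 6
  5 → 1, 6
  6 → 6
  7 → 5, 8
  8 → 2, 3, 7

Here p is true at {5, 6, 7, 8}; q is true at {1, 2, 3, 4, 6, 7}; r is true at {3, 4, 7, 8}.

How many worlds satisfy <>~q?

1: successors {7}; ~q there: 7:F. ✗
2: successors {1, 4, 7, 8}; ~q there: 1:F, 4:F, 7:F, 8:T. ✓
3: successors {2, 5, 7}; ~q there: 2:F, 5:T, 7:F. ✓
4: successors {1, 2, 6}; ~q there: 1:F, 2:F, 6:F. ✗
5: successors {1, 6}; ~q there: 1:F, 6:F. ✗
6: successors {6}; ~q there: 6:F. ✗
7: successors {5, 8}; ~q there: 5:T, 8:T. ✓
8: successors {2, 3, 7}; ~q there: 2:F, 3:F, 7:F. ✗
Satisfying worlds: {2, 3, 7}.

3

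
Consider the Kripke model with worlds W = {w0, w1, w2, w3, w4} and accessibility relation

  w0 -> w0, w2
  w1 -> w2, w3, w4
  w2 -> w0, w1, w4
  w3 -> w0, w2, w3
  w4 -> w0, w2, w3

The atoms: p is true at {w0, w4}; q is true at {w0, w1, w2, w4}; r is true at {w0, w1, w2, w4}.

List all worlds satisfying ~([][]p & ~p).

w0: [][]p & ~p is F. ✓
w1: [][]p & ~p is F. ✓
w2: [][]p & ~p is F. ✓
w3: [][]p & ~p is F. ✓
w4: [][]p & ~p is F. ✓

{w0, w1, w2, w3, w4}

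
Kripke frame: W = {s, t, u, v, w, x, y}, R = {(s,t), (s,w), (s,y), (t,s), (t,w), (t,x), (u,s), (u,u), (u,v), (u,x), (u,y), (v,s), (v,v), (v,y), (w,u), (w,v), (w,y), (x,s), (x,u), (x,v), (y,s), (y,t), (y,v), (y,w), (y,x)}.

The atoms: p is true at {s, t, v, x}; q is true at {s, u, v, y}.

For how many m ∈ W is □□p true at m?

s: successors {t, w, y}; □p there: t:F, w:F, y:F. ✗
t: successors {s, w, x}; □p there: s:F, w:F, x:F. ✗
u: successors {s, u, v, x, y}; □p there: s:F, u:F, v:F, x:F, y:F. ✗
v: successors {s, v, y}; □p there: s:F, v:F, y:F. ✗
w: successors {u, v, y}; □p there: u:F, v:F, y:F. ✗
x: successors {s, u, v}; □p there: s:F, u:F, v:F. ✗
y: successors {s, t, v, w, x}; □p there: s:F, t:F, v:F, w:F, x:F. ✗
Satisfying worlds: ∅.

0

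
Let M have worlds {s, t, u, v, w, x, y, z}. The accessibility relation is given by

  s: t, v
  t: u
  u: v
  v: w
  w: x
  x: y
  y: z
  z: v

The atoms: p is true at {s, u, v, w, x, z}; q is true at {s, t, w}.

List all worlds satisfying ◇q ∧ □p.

s: ◇q is T, □p is F. ✗
t: ◇q is F, □p is T. ✗
u: ◇q is F, □p is T. ✗
v: ◇q is T, □p is T. ✓
w: ◇q is F, □p is T. ✗
x: ◇q is F, □p is F. ✗
y: ◇q is F, □p is T. ✗
z: ◇q is F, □p is T. ✗

{v}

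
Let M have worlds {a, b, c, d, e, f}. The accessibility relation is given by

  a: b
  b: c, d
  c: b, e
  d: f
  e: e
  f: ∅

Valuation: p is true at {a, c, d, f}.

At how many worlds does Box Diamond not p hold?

2

a: successors {b}; Diamond not p there: b:F. ✗
b: successors {c, d}; Diamond not p there: c:T, d:F. ✗
c: successors {b, e}; Diamond not p there: b:F, e:T. ✗
d: successors {f}; Diamond not p there: f:F. ✗
e: successors {e}; Diamond not p there: e:T. ✓
f: no successors, so Box Diamond not p holds vacuously. ✓
Satisfying worlds: {e, f}.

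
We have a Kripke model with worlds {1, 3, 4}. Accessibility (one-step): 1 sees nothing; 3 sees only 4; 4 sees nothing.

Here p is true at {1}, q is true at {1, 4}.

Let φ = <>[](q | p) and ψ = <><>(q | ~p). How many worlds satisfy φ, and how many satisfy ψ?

For <>[](q | p):
1: no successors, so <>[](q | p) fails. ✗
3: successors {4}; [](q | p) there: 4:T. ✓
4: no successors, so <>[](q | p) fails. ✗
— 1 world.
For <><>(q | ~p):
1: no successors, so <><>(q | ~p) fails. ✗
3: successors {4}; <>(q | ~p) there: 4:F. ✗
4: no successors, so <><>(q | ~p) fails. ✗
— 0 worlds.

1 and 0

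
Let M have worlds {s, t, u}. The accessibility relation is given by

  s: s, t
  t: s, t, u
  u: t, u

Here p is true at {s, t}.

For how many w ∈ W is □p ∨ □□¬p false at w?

s: □p is T, □□¬p is F. ✓
t: □p is F, □□¬p is F. ✗
u: □p is F, □□¬p is F. ✗
Satisfying worlds: {s}.
So □p ∨ □□¬p fails at the other 2 worlds.

2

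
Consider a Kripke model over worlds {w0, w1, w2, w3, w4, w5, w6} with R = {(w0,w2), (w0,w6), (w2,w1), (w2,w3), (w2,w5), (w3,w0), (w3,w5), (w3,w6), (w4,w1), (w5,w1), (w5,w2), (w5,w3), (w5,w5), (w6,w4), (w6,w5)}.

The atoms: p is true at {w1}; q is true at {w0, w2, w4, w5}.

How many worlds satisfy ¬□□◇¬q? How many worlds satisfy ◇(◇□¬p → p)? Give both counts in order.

For ¬□□◇¬q:
w0: □□◇¬q is F. ✓
w1: □□◇¬q is T. ✗
w2: □□◇¬q is F. ✓
w3: □□◇¬q is F. ✓
w4: □□◇¬q is T. ✗
w5: □□◇¬q is F. ✓
w6: □□◇¬q is F. ✓
— 5 worlds.
For ◇(◇□¬p → p):
w0: successors {w2, w6}; ◇□¬p → p there: w2:F, w6:T. ✓
w1: no successors, so ◇(◇□¬p → p) fails. ✗
w2: successors {w1, w3, w5}; ◇□¬p → p there: w1:T, w3:F, w5:F. ✓
w3: successors {w0, w5, w6}; ◇□¬p → p there: w0:F, w5:F, w6:T. ✓
w4: successors {w1}; ◇□¬p → p there: w1:T. ✓
w5: successors {w1, w2, w3, w5}; ◇□¬p → p there: w1:T, w2:F, w3:F, w5:F. ✓
w6: successors {w4, w5}; ◇□¬p → p there: w4:F, w5:F. ✗
— 5 worlds.

5 and 5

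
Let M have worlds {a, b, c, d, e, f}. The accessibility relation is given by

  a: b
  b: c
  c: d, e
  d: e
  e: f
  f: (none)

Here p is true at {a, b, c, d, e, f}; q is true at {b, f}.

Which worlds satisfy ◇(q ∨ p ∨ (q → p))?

{a, b, c, d, e}

a: successors {b}; q ∨ p ∨ (q → p) there: b:T. ✓
b: successors {c}; q ∨ p ∨ (q → p) there: c:T. ✓
c: successors {d, e}; q ∨ p ∨ (q → p) there: d:T, e:T. ✓
d: successors {e}; q ∨ p ∨ (q → p) there: e:T. ✓
e: successors {f}; q ∨ p ∨ (q → p) there: f:T. ✓
f: no successors, so ◇(q ∨ p ∨ (q → p)) fails. ✗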